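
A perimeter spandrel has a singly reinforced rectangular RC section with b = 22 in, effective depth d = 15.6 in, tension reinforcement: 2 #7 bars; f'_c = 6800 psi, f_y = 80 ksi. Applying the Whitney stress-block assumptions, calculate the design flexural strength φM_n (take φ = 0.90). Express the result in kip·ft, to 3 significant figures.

A_s = 2 × 0.6 = 1.2 in².
T = A_s f_y = 1.2 × 80 = 96 kips.
a = T/(0.85 f'_c b) = 96/(0.85 × 6.8 × 22) = 0.755 in.
M_n = T(d − a/2) = 96 × (15.6 − 0.3775) = 1461.4 kip·in = 1461.4/12 = 121.78 kip·ft.
φM_n = 0.90 × 121.78 = 109.60 kip·ft.

φM_n ≈ 110 kip·ft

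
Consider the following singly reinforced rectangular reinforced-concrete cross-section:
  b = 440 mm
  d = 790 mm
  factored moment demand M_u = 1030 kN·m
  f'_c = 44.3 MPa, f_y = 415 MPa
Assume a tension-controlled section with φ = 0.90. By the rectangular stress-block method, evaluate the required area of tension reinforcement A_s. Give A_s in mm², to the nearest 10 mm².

M_n = M_u/φ = 1030/0.90 = 1144.44 kN·m.
With M_n = 0.85 f'_c a b (d − a/2), solve the quadratic for a:
a = d − √(d² − 2M_n/(0.85 f'_c b)) = 790 − √(790² − 2 × 1144.44×10⁶/(0.85 × 44.3 × 440)) = 92.90 mm.
A_s = 0.85 f'_c a b / f_y = 0.85 × 44.3 × 92.90 × 440 / 415 = 3708.9 mm².

A_s ≈ 3710 mm²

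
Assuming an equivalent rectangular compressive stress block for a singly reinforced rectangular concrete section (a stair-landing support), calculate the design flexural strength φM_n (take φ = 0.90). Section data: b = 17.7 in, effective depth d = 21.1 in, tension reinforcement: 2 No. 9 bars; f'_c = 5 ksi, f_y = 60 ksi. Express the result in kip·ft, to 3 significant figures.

φM_n ≈ 183 kip·ft

A_s = 2 × 1 = 2 in².
T = A_s f_y = 2 × 60 = 120 kips.
a = T/(0.85 f'_c b) = 120/(0.85 × 5 × 17.7) = 1.595 in.
M_n = T(d − a/2) = 120 × (21.1 − 0.7975) = 2436.3 kip·in = 2436.3/12 = 203.03 kip·ft.
φM_n = 0.90 × 203.03 = 182.73 kip·ft.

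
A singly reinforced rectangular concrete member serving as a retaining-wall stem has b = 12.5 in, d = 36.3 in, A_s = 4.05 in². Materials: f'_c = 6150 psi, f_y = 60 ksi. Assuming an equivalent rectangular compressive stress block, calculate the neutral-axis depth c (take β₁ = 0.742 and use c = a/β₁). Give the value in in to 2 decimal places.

T = A_s f_y = 4.05 × 60 = 243 kips.
a = T/(0.85 f'_c b) = 243/(0.85 × 6.15 × 12.5) = 3.7188 in.
With β₁ = 0.742, c = a/β₁ = 3.7188/0.742 = 5.01 in.

c ≈ 5.01 in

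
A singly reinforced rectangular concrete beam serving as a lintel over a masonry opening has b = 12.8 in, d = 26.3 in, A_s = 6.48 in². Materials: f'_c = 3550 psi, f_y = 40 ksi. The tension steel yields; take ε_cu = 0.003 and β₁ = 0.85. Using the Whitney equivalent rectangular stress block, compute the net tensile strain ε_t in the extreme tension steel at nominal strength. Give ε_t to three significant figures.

a = A_s f_y/(0.85 f'_c b) = 6.711 in.
β₁ = 0.85, so c = a/β₁ = 6.711/0.85 = 7.895 in.
From the linear strain diagram with ε_cu = 0.003: ε_t = 0.003 (d − c)/c = 0.003 × (26.3 − 7.895)/7.895 = 0.00699.
Since ε_t ≥ 0.005, the section is tension-controlled.

ε_t ≈ 0.00699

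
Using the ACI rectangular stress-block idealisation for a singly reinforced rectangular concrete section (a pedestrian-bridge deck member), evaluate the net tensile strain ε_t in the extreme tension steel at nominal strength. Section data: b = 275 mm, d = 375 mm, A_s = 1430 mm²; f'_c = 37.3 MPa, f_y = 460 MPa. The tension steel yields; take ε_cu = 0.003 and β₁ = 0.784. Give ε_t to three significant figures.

a = A_s f_y/(0.85 f'_c b) = 75.45 mm.
β₁ = 0.784, so c = a/β₁ = 75.45/0.784 = 96.24 mm.
From the linear strain diagram with ε_cu = 0.003: ε_t = 0.003 (d − c)/c = 0.003 × (375 − 96.24)/96.24 = 0.00869.
Since ε_t ≥ 0.005, the section is tension-controlled.

ε_t ≈ 0.00869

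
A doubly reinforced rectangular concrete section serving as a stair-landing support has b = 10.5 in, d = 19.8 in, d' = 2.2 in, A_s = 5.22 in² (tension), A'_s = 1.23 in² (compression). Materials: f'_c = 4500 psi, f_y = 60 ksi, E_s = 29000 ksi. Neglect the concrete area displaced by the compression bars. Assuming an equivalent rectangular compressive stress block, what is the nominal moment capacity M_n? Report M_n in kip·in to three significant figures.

M_n ≈ 5330 kip·in

Assume both steels yield.
a = (A_s − A'_s) f_y/(0.85 f'_c b) = (5.22 − 1.23) × 60/(0.85 × 4.5 × 10.5) = 5.961 in.
c = a/β₁ = 5.961/0.825 = 7.225 in; ε'_s = 0.003(c − d')/c = 0.0021 ≥ ε_y = 0.0021, so the compression steel yields.
M_n = (A_s − A'_s) f_y (d − a/2) + A'_s f_y (d − d') = 239.4 × (19.8 − 2.9805) + 73.8 × (19.8 − 2.2) = 4026.6 + 1298.9 = 5325.5 kip·in.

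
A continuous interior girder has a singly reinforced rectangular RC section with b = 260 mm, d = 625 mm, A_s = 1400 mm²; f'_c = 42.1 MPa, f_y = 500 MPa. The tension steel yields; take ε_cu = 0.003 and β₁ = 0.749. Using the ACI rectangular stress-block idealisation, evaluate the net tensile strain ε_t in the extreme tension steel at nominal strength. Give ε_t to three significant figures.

a = A_s f_y/(0.85 f'_c b) = 75.24 mm.
β₁ = 0.749, so c = a/β₁ = 75.24/0.749 = 100.45 mm.
From the linear strain diagram with ε_cu = 0.003: ε_t = 0.003 (d − c)/c = 0.003 × (625 − 100.45)/100.45 = 0.0157.
Since ε_t ≥ 0.005, the section is tension-controlled.

ε_t ≈ 0.0157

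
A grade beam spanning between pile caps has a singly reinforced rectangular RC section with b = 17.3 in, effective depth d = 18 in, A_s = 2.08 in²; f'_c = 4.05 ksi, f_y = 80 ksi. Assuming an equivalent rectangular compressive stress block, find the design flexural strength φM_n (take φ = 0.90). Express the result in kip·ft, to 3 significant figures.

T = A_s f_y = 2.08 × 80 = 166.4 kips.
a = T/(0.85 f'_c b) = 166.4/(0.85 × 4.05 × 17.3) = 2.794 in.
M_n = T(d − a/2) = 166.4 × (18 − 1.397) = 2762.7 kip·in = 2762.7/12 = 230.23 kip·ft.
φM_n = 0.90 × 230.23 = 207.21 kip·ft.

φM_n ≈ 207 kip·ft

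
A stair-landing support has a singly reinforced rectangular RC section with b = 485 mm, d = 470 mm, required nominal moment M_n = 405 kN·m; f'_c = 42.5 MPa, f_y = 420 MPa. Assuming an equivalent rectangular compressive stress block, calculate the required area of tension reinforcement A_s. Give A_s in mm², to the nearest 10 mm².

With M_n = 0.85 f'_c a b (d − a/2), solve the quadratic for a:
a = d − √(d² − 2M_n/(0.85 f'_c b)) = 470 − √(470² − 2 × 405×10⁶/(0.85 × 42.5 × 485)) = 52.07 mm.
A_s = 0.85 f'_c a b / f_y = 0.85 × 42.5 × 52.07 × 485 / 420 = 2172.1 mm².

A_s ≈ 2170 mm²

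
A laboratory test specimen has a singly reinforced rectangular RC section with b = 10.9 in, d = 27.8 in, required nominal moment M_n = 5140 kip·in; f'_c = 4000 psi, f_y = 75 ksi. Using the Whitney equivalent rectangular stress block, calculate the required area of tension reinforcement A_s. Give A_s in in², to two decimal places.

A_s ≈ 2.74 in²

From M_n = 0.85 f'_c a b (d − a/2):
a = d − √(d² − 2M_n/(0.85 f'_c b)) = 27.8 − √(27.8² − 2 × 5140/(0.85 × 4 × 10.9)) = 5.541 in.
A_s = 0.85 f'_c a b / f_y = 0.85 × 4 × 5.541 × 10.9 / 75 = 2.738 in².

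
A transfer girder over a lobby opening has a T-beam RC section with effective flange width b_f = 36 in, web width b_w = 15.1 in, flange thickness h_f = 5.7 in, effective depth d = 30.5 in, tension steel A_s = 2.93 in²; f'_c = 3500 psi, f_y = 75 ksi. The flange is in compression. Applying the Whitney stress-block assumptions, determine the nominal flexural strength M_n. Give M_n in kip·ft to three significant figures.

M_n ≈ 540 kip·ft

Tension: T = A_s f_y = 2.93 × 75 = 219.75 kips.
Try a within the flange: a = T/(0.85 f'_c b_f) = 219.75/(0.85 × 3.5 × 36) = 2.052 in.
Since a = 2.052 ≤ h_f = 5.7 in, the stress block lies entirely in the flange; analyse as a rectangular beam of width b_f.
M_n = T(d − a/2) = 219.75 × (30.5 − 1.026) = 6476.9 kip·in.
M_n = 6476.9/12 = 539.74 kip·ft.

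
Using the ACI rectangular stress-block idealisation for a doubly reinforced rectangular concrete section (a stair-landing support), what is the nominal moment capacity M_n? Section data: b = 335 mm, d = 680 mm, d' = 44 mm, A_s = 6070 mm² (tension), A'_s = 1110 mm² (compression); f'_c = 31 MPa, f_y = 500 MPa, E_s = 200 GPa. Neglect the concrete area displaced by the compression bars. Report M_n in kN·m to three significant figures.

M_n ≈ 1690 kN·m

Assume both tension and compression steel yield.
Net tension couple steel: A_s − A'_s = 4960 mm².
a = (A_s − A'_s) f_y / (0.85 f'_c b) = 2480000/(0.85 × 31 × 335) = 280.95 mm.
c = a/β₁ = 280.95/0.829 = 338.90 mm; ε'_s = 0.003(c − d')/c = 0.0026 ≥ f_y/E_s = 0.0025, so compression steel does yield.
M_n = (A_s − A'_s) f_y (d − a/2) + A'_s f_y (d − d') = [2480000 × (680 − 140.475) + 555000 × (680 − 44)] × 10⁻⁶ = 1338.02 + 352.98 = 1691.00 kN·m.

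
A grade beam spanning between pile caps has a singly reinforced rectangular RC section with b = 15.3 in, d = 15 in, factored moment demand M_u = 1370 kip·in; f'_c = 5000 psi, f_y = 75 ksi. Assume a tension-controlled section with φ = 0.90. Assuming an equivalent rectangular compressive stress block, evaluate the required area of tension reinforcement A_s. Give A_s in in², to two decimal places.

M_n = M_u/φ = 1370/0.90 = 1522.22 kip·in.
From M_n = 0.85 f'_c a b (d − a/2):
a = d − √(d² − 2M_n/(0.85 f'_c b)) = 15 − √(15² − 2 × 1522.22/(0.85 × 5 × 15.3)) = 1.652 in.
A_s = 0.85 f'_c a b / f_y = 0.85 × 5 × 1.652 × 15.3 / 75 = 1.432 in².

A_s ≈ 1.43 in²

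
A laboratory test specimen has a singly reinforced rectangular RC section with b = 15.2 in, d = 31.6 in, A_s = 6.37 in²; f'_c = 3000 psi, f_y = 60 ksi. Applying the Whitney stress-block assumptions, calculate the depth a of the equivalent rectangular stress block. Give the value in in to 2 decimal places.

a ≈ 9.86 in

T = A_s f_y = 6.37 × 60 = 382.2 kips.
a = T/(0.85 f'_c b) = 382.2/(0.85 × 3 × 15.2) = 9.86 in.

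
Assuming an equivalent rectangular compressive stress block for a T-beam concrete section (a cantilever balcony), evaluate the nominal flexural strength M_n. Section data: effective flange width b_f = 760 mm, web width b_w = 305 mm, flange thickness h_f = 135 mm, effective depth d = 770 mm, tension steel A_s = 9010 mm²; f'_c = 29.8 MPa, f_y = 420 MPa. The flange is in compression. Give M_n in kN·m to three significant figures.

M_n ≈ 2490 kN·m

Tension: T = A_s f_y = 9010 × 420 = 3784200 N.
Try a within the flange: a = T/(0.85 f'_c b_f) = 3784200/(0.85 × 29.8 × 760) = 196.57 mm.
a = 196.57 > h_f = 135 mm: the block extends into the web. Split into flange-overhang and web parts.
C_f = 0.85 f'_c (b_f − b_w) h_f = 0.85 × 29.8 × (760 − 305) × 135 = 1555895 N.
Remaining web compression depth: a_w = (T − C_f)/(0.85 f'_c b_w) = (3784200 − 1555895)/(0.85 × 29.8 × 305) = 288.43 mm.
M_n = C_f(d − h_f/2) + (T − C_f)(d − a_w/2) = 1555895 × (770 − 67.5) + 2228305 × (770 − 144.215) = 1093.02 + 1394.44 = 2487.46 × 10⁶ N·mm.
M_n = 2487.46 kN·m.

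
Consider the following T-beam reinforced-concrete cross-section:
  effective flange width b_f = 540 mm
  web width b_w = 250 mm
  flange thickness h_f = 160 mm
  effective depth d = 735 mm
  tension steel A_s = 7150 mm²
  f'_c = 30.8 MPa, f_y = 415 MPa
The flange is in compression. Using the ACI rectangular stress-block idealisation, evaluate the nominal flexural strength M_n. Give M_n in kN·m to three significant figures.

M_n ≈ 1850 kN·m

Tension: T = A_s f_y = 7150 × 415 = 2967250 N.
Try a within the flange: a = T/(0.85 f'_c b_f) = 2967250/(0.85 × 30.8 × 540) = 209.89 mm.
a = 209.89 > h_f = 160 mm: the block extends into the web. Split into flange-overhang and web parts.
C_f = 0.85 f'_c (b_f − b_w) h_f = 0.85 × 30.8 × (540 − 250) × 160 = 1214752 N.
Remaining web compression depth: a_w = (T − C_f)/(0.85 f'_c b_w) = (2967250 − 1214752)/(0.85 × 30.8 × 250) = 267.76 mm.
M_n = C_f(d − h_f/2) + (T − C_f)(d − a_w/2) = 1214752 × (735 − 80) + 1752498 × (735 − 133.88) = 795.66 + 1053.46 = 1849.12 × 10⁶ N·mm.
M_n = 1849.12 kN·m.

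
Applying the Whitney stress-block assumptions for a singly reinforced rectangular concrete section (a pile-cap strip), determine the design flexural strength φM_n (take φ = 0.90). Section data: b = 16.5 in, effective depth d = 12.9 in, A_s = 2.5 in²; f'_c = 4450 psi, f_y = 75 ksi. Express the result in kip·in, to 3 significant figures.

φM_n ≈ 1920 kip·in

T = A_s f_y = 2.5 × 75 = 187.5 kips.
a = T/(0.85 f'_c b) = 187.5/(0.85 × 4.45 × 16.5) = 3.004 in.
M_n = T(d − a/2) = 187.5 × (12.9 − 1.502) = 2137.1 kip·in.
φM_n = 0.90 × 2137.1 = 1923.4 kip·in.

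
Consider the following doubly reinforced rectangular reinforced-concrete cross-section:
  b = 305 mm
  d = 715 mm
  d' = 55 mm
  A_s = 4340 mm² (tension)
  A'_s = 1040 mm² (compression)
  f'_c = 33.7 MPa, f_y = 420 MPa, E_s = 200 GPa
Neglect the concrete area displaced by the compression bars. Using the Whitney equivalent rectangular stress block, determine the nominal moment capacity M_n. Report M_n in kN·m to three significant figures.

Assume both tension and compression steel yield.
Net tension couple steel: A_s − A'_s = 3300 mm².
a = (A_s − A'_s) f_y / (0.85 f'_c b) = 1386000/(0.85 × 33.7 × 305) = 158.64 mm.
c = a/β₁ = 158.64/0.809 = 196.09 mm; ε'_s = 0.003(c − d')/c = 0.0022 ≥ f_y/E_s = 0.0021, so compression steel does yield.
M_n = (A_s − A'_s) f_y (d − a/2) + A'_s f_y (d − d') = [1386000 × (715 − 79.32) + 436800 × (715 − 55)] × 10⁻⁶ = 881.05 + 288.29 = 1169.34 kN·m.

M_n ≈ 1170 kN·m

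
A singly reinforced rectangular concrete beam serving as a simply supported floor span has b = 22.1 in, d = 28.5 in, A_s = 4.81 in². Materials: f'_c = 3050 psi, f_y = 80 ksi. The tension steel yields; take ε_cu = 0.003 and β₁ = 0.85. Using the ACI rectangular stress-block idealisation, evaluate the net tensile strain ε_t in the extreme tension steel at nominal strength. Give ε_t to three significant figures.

ε_t ≈ 0.00782

a = A_s f_y/(0.85 f'_c b) = 6.716 in.
β₁ = 0.85, so c = a/β₁ = 6.716/0.85 = 7.901 in.
From the linear strain diagram with ε_cu = 0.003: ε_t = 0.003 (d − c)/c = 0.003 × (28.5 − 7.901)/7.901 = 0.00782.
Since ε_t ≥ 0.005, the section is tension-controlled.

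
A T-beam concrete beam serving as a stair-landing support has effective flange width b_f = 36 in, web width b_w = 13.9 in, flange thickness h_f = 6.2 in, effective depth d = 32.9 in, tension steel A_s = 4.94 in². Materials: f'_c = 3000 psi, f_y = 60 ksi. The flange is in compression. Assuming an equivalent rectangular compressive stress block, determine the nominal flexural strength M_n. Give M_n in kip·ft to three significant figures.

Tension: T = A_s f_y = 4.94 × 60 = 296.4 kips.
Try a within the flange: a = T/(0.85 f'_c b_f) = 296.4/(0.85 × 3 × 36) = 3.229 in.
Since a = 3.229 ≤ h_f = 6.2 in, the stress block lies entirely in the flange; analyse as a rectangular beam of width b_f.
M_n = T(d − a/2) = 296.4 × (32.9 − 1.6145) = 9273.0 kip·in.
M_n = 9273.0/12 = 772.75 kip·ft.

M_n ≈ 773 kip·ft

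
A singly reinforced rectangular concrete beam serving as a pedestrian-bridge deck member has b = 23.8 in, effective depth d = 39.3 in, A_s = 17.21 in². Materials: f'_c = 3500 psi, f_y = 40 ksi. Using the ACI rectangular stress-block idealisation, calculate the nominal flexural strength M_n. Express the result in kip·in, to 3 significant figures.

T = A_s f_y = 17.21 × 40 = 688.4 kips.
a = T/(0.85 f'_c b) = 688.4/(0.85 × 3.5 × 23.8) = 9.722 in.
M_n = T(d − a/2) = 688.4 × (39.3 − 4.861) = 23707.8 kip·in.

M_n ≈ 23700 kip·in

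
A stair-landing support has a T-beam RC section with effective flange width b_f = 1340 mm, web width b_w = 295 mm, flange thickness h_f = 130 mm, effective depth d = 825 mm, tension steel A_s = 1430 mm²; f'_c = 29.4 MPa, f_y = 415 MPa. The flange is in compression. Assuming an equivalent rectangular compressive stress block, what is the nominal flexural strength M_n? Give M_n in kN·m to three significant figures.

M_n ≈ 484 kN·m

Tension: T = A_s f_y = 1430 × 415 = 593450 N.
Try a within the flange: a = T/(0.85 f'_c b_f) = 593450/(0.85 × 29.4 × 1340) = 17.72 mm.
Since a = 17.72 ≤ h_f = 130 mm, the stress block lies entirely in the flange; analyse as a rectangular beam of width b_f.
M_n = T(d − a/2) = 593450 × (825 − 8.86) = 484.34 × 10⁶ N·mm.
M_n = 484.34 kN·m.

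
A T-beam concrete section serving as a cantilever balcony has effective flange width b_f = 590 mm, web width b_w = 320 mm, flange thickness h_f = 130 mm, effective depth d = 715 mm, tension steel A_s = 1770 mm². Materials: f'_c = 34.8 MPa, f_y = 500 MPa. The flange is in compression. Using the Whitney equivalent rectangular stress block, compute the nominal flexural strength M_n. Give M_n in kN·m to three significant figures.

Tension: T = A_s f_y = 1770 × 500 = 885000 N.
Try a within the flange: a = T/(0.85 f'_c b_f) = 885000/(0.85 × 34.8 × 590) = 50.71 mm.
Since a = 50.71 ≤ h_f = 130 mm, the stress block lies entirely in the flange; analyse as a rectangular beam of width b_f.
M_n = T(d − a/2) = 885000 × (715 − 25.355) = 610.34 × 10⁶ N·mm.
M_n = 610.34 kN·m.

M_n ≈ 610 kN·m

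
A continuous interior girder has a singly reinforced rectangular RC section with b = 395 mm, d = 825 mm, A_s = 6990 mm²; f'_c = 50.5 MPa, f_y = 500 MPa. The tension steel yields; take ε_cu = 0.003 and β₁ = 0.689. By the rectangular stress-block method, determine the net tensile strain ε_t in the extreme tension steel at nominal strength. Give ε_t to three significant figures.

ε_t ≈ 0.00527

a = A_s f_y/(0.85 f'_c b) = 206.13 mm.
β₁ = 0.689, so c = a/β₁ = 206.13/0.689 = 299.17 mm.
From the linear strain diagram with ε_cu = 0.003: ε_t = 0.003 (d − c)/c = 0.003 × (825 − 299.17)/299.17 = 0.00527.
Since ε_t ≥ 0.005, the section is tension-controlled.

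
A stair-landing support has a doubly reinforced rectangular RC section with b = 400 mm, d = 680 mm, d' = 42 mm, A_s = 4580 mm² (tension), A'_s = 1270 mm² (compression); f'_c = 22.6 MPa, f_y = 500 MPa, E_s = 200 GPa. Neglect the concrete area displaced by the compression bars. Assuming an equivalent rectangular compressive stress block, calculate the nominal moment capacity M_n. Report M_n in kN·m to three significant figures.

Assume both tension and compression steel yield.
Net tension couple steel: A_s − A'_s = 3310 mm².
a = (A_s − A'_s) f_y / (0.85 f'_c b) = 1655000/(0.85 × 22.6 × 400) = 215.38 mm.
c = a/β₁ = 215.38/0.85 = 253.39 mm; ε'_s = 0.003(c − d')/c = 0.0025 ≥ f_y/E_s = 0.0025, so compression steel does yield.
M_n = (A_s − A'_s) f_y (d − a/2) + A'_s f_y (d − d') = [1655000 × (680 − 107.69) + 635000 × (680 − 42)] × 10⁻⁶ = 947.17 + 405.13 = 1352.30 kN·m.

M_n ≈ 1350 kN·m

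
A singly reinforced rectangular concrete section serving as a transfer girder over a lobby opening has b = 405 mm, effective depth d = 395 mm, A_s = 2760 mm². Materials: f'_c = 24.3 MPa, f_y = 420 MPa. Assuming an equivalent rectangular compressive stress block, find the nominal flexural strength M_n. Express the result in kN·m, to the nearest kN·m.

T = A_s f_y = 2760 × 420 = 1159200 N = 1159.2 kN.
From C = T: a = T/(0.85 f'_c b) = 1159200/(0.85 × 24.3 × 405) = 138.57 mm.
M_n = T(d − a/2) = 1159.2 kN × (395 − 69.285) mm = 377.57 kN·m.

M_n ≈ 378 kN·m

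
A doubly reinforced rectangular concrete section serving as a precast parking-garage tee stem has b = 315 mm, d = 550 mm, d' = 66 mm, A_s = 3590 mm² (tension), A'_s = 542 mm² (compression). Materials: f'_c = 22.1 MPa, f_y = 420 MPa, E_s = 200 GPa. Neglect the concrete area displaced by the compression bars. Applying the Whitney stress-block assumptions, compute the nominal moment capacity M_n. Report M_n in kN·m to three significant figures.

M_n ≈ 676 kN·m

Assume both tension and compression steel yield.
Net tension couple steel: A_s − A'_s = 3048 mm².
a = (A_s − A'_s) f_y / (0.85 f'_c b) = 1280160/(0.85 × 22.1 × 315) = 216.34 mm.
c = a/β₁ = 216.34/0.85 = 254.52 mm; ε'_s = 0.003(c − d')/c = 0.0022 ≥ f_y/E_s = 0.0021, so compression steel does yield.
M_n = (A_s − A'_s) f_y (d − a/2) + A'_s f_y (d − d') = [1280160 × (550 − 108.17) + 227640 × (550 − 66)] × 10⁻⁶ = 565.61 + 110.18 = 675.79 kN·m.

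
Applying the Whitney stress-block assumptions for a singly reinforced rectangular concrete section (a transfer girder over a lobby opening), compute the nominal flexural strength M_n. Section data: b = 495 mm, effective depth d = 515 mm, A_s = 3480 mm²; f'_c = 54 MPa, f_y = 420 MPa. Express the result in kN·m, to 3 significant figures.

T = A_s f_y = 3480 × 420 = 1461600 N = 1461.6 kN.
From C = T: a = T/(0.85 f'_c b) = 1461600/(0.85 × 54 × 495) = 64.33 mm.
M_n = T(d − a/2) = 1461.6 kN × (515 − 32.165) mm = 705.71 kN·m.

M_n ≈ 706 kN·m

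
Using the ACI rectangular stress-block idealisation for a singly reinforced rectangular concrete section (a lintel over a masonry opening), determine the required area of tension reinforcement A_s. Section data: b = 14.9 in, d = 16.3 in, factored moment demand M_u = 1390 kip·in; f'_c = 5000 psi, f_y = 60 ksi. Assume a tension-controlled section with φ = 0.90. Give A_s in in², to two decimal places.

M_n = M_u/φ = 1390/0.90 = 1544.44 kip·in.
From M_n = 0.85 f'_c a b (d − a/2):
a = d − √(d² − 2M_n/(0.85 f'_c b)) = 16.3 − √(16.3² − 2 × 1544.44/(0.85 × 5 × 14.9)) = 1.572 in.
A_s = 0.85 f'_c a b / f_y = 0.85 × 5 × 1.572 × 14.9 / 60 = 1.659 in².

A_s ≈ 1.66 in²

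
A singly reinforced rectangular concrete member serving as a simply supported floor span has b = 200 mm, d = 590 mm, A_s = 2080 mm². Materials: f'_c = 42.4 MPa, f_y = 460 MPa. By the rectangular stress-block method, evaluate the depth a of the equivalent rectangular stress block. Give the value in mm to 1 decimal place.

a ≈ 132.7 mm

T = A_s f_y = 2080 × 460 = 956800 N = 956.8 kN.
Setting C = 0.85 f'_c a b equal to T: a = 956800/(0.85 × 42.4 × 200) = 132.7 mm.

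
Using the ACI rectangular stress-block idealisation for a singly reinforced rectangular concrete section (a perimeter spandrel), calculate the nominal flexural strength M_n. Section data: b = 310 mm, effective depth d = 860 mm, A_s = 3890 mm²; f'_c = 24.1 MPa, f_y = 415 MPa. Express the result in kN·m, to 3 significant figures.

T = A_s f_y = 3890 × 415 = 1614350 N = 1614.35 kN.
From C = T: a = T/(0.85 f'_c b) = 1614350/(0.85 × 24.1 × 310) = 254.21 mm.
M_n = T(d − a/2) = 1614.35 kN × (860 − 127.105) mm = 1183.15 kN·m.

M_n ≈ 1180 kN·m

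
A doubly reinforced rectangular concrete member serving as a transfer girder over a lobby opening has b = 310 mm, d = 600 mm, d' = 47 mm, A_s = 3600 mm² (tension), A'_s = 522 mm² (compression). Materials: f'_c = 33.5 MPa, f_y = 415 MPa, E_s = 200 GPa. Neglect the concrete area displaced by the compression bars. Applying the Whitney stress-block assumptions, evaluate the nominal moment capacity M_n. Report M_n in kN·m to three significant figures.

M_n ≈ 794 kN·m

Assume both tension and compression steel yield.
Net tension couple steel: A_s − A'_s = 3078 mm².
a = (A_s − A'_s) f_y / (0.85 f'_c b) = 1277370/(0.85 × 33.5 × 310) = 144.71 mm.
c = a/β₁ = 144.71/0.811 = 178.43 mm; ε'_s = 0.003(c − d')/c = 0.0022 ≥ f_y/E_s = 0.0021, so compression steel does yield.
M_n = (A_s − A'_s) f_y (d − a/2) + A'_s f_y (d − d') = [1277370 × (600 − 72.355) + 216630 × (600 − 47)] × 10⁻⁶ = 674.00 + 119.80 = 793.80 kN·m.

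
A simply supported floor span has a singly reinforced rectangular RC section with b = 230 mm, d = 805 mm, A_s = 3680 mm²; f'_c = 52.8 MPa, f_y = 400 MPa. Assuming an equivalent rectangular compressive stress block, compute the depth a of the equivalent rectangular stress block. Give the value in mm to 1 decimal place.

a ≈ 142.6 mm

T = A_s f_y = 3680 × 400 = 1472000 N = 1472 kN.
Setting C = 0.85 f'_c a b equal to T: a = 1472000/(0.85 × 52.8 × 230) = 142.6 mm.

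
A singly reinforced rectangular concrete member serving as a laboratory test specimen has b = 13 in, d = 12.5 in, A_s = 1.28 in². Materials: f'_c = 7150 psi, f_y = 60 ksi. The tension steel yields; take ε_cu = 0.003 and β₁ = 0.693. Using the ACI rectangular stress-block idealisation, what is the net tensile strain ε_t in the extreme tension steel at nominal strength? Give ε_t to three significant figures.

ε_t ≈ 0.0237

a = A_s f_y/(0.85 f'_c b) = 0.972 in.
β₁ = 0.693, so c = a/β₁ = 0.972/0.693 = 1.403 in.
From the linear strain diagram with ε_cu = 0.003: ε_t = 0.003 (d − c)/c = 0.003 × (12.5 − 1.403)/1.403 = 0.0237.
Since ε_t ≥ 0.005, the section is tension-controlled.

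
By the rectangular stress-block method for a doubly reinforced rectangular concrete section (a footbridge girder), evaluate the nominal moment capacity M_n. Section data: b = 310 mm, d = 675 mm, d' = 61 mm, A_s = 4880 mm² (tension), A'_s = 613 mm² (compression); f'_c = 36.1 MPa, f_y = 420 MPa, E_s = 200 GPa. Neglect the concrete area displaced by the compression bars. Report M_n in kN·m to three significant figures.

M_n ≈ 1200 kN·m

Assume both tension and compression steel yield.
Net tension couple steel: A_s − A'_s = 4267 mm².
a = (A_s − A'_s) f_y / (0.85 f'_c b) = 1792140/(0.85 × 36.1 × 310) = 188.40 mm.
c = a/β₁ = 188.40/0.792 = 237.88 mm; ε'_s = 0.003(c − d')/c = 0.0022 ≥ f_y/E_s = 0.0021, so compression steel does yield.
M_n = (A_s − A'_s) f_y (d − a/2) + A'_s f_y (d − d') = [1792140 × (675 − 94.2) + 257460 × (675 − 61)] × 10⁻⁶ = 1040.87 + 158.08 = 1198.95 kN·m.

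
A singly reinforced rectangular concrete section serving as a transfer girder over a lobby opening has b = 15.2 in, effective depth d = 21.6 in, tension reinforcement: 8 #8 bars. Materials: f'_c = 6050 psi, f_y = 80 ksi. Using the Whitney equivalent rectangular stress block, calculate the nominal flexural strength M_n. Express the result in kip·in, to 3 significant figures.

A_s = 8 × 0.79 = 6.32 in².
T = A_s f_y = 6.32 × 80 = 505.6 kips.
a = T/(0.85 f'_c b) = 505.6/(0.85 × 6.05 × 15.2) = 6.468 in.
M_n = T(d − a/2) = 505.6 × (21.6 − 3.234) = 9285.8 kip·in.

M_n ≈ 9290 kip·in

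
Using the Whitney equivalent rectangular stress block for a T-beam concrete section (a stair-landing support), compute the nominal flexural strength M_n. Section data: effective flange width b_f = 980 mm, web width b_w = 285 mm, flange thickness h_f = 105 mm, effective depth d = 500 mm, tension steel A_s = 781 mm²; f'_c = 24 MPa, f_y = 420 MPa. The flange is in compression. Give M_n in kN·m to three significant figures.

Tension: T = A_s f_y = 781 × 420 = 328020 N.
Try a within the flange: a = T/(0.85 f'_c b_f) = 328020/(0.85 × 24 × 980) = 16.41 mm.
Since a = 16.41 ≤ h_f = 105 mm, the stress block lies entirely in the flange; analyse as a rectangular beam of width b_f.
M_n = T(d − a/2) = 328020 × (500 − 8.205) = 161.32 × 10⁶ N·mm.
M_n = 161.32 kN·m.

M_n ≈ 161 kN·m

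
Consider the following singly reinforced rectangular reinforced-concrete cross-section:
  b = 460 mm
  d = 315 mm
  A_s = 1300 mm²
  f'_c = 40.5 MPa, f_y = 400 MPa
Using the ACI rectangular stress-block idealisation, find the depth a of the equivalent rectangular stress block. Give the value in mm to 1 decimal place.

a ≈ 32.8 mm

T = A_s f_y = 1300 × 400 = 520000 N = 520 kN.
Setting C = 0.85 f'_c a b equal to T: a = 520000/(0.85 × 40.5 × 460) = 32.8 mm.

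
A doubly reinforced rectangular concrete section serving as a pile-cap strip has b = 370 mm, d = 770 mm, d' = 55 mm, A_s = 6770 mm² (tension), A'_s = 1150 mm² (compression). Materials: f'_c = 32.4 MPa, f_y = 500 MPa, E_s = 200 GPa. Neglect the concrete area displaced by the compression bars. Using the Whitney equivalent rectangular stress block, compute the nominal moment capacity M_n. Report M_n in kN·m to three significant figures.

Assume both tension and compression steel yield.
Net tension couple steel: A_s − A'_s = 5620 mm².
a = (A_s − A'_s) f_y / (0.85 f'_c b) = 2810000/(0.85 × 32.4 × 370) = 275.77 mm.
c = a/β₁ = 275.77/0.819 = 336.72 mm; ε'_s = 0.003(c − d')/c = 0.0025 ≥ f_y/E_s = 0.0025, so compression steel does yield.
M_n = (A_s − A'_s) f_y (d − a/2) + A'_s f_y (d − d') = [2810000 × (770 − 137.885) + 575000 × (770 − 55)] × 10⁻⁶ = 1776.24 + 411.13 = 2187.37 kN·m.

M_n ≈ 2190 kN·m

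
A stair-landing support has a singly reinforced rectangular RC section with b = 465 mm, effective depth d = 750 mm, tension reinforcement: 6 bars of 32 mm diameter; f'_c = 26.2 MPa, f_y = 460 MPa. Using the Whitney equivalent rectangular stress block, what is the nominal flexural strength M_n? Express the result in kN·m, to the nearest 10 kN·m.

M_n ≈ 1430 kN·m

A_s = 6 × 804 = 4824 mm².
T = A_s f_y = 4824 × 460 = 2219040 N = 2219.04 kN.
From C = T: a = T/(0.85 f'_c b) = 2219040/(0.85 × 26.2 × 465) = 214.29 mm.
M_n = T(d − a/2) = 2219.04 kN × (750 − 107.145) mm = 1426.52 kN·m.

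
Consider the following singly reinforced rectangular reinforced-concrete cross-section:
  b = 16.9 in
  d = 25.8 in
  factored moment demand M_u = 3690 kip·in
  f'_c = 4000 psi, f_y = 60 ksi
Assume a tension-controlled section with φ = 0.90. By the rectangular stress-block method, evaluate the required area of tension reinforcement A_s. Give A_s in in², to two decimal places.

A_s ≈ 2.81 in²

M_n = M_u/φ = 3690/0.90 = 4100 kip·in.
From M_n = 0.85 f'_c a b (d − a/2):
a = d − √(d² − 2M_n/(0.85 f'_c b)) = 25.8 − √(25.8² − 2 × 4100/(0.85 × 4 × 16.9)) = 2.932 in.
A_s = 0.85 f'_c a b / f_y = 0.85 × 4 × 2.932 × 16.9 / 60 = 2.808 in².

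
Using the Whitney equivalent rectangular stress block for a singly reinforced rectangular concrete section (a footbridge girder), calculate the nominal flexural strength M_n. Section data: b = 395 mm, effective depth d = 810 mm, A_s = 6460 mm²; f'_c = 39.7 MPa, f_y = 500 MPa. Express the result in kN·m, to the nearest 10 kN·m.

M_n ≈ 2220 kN·m

T = A_s f_y = 6460 × 500 = 3230000 N = 3230 kN.
From C = T: a = T/(0.85 f'_c b) = 3230000/(0.85 × 39.7 × 395) = 242.32 mm.
M_n = T(d − a/2) = 3230 kN × (810 − 121.16) mm = 2224.95 kN·m.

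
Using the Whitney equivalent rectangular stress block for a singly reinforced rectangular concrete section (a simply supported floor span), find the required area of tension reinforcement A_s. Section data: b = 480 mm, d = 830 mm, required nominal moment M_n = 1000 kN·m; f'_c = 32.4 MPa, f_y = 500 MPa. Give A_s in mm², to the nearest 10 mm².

A_s ≈ 2560 mm²

With M_n = 0.85 f'_c a b (d − a/2), solve the quadratic for a:
a = d − √(d² − 2M_n/(0.85 f'_c b)) = 830 − √(830² − 2 × 1000×10⁶/(0.85 × 32.4 × 480)) = 96.78 mm.
A_s = 0.85 f'_c a b / f_y = 0.85 × 32.4 × 96.78 × 480 / 500 = 2558.7 mm².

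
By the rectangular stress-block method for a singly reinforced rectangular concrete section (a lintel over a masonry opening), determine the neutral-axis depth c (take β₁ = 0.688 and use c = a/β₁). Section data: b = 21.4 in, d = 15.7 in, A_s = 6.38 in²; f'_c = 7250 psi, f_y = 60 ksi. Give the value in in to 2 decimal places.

T = A_s f_y = 6.38 × 60 = 382.8 kips.
a = T/(0.85 f'_c b) = 382.8/(0.85 × 7.25 × 21.4) = 2.9027 in.
With β₁ = 0.688, c = a/β₁ = 2.9027/0.688 = 4.22 in.

c ≈ 4.22 in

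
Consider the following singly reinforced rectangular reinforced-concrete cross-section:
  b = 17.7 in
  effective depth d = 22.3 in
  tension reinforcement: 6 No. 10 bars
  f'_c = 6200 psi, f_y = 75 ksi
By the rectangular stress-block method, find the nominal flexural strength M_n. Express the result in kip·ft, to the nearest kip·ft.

A_s = 6 × 1.27 = 7.62 in².
T = A_s f_y = 7.62 × 75 = 571.5 kips.
a = T/(0.85 f'_c b) = 571.5/(0.85 × 6.2 × 17.7) = 6.127 in.
M_n = T(d − a/2) = 571.5 × (22.3 − 3.0635) = 10993.7 kip·in = 10993.7/12 = 916.14 kip·ft.

M_n ≈ 916 kip·ft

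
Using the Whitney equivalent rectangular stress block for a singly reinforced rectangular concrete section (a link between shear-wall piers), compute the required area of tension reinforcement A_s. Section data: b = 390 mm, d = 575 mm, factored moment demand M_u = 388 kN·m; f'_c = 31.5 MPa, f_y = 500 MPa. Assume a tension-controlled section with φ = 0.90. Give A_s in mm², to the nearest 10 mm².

M_n = M_u/φ = 388/0.90 = 431.111 kN·m.
With M_n = 0.85 f'_c a b (d − a/2), solve the quadratic for a:
a = d − √(d² − 2M_n/(0.85 f'_c b)) = 575 − √(575² − 2 × 431.111×10⁶/(0.85 × 31.5 × 390)) = 76.95 mm.
A_s = 0.85 f'_c a b / f_y = 0.85 × 31.5 × 76.95 × 390 / 500 = 1607.1 mm².

A_s ≈ 1610 mm²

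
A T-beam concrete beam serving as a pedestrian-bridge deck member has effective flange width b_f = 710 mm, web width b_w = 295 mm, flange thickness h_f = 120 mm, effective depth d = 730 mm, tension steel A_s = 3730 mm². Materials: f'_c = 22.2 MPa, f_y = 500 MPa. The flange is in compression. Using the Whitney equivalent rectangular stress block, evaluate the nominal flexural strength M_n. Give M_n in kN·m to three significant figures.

M_n ≈ 1230 kN·m

Tension: T = A_s f_y = 3730 × 500 = 1865000 N.
Try a within the flange: a = T/(0.85 f'_c b_f) = 1865000/(0.85 × 22.2 × 710) = 139.20 mm.
a = 139.20 > h_f = 120 mm: the block extends into the web. Split into flange-overhang and web parts.
C_f = 0.85 f'_c (b_f − b_w) h_f = 0.85 × 22.2 × (710 − 295) × 120 = 939726 N.
Remaining web compression depth: a_w = (T − C_f)/(0.85 f'_c b_w) = (1865000 − 939726)/(0.85 × 22.2 × 295) = 166.22 mm.
M_n = C_f(d − h_f/2) + (T − C_f)(d − a_w/2) = 939726 × (730 − 60) + 925274 × (730 − 83.11) = 629.62 + 598.55 = 1228.17 × 10⁶ N·mm.
M_n = 1228.17 kN·m.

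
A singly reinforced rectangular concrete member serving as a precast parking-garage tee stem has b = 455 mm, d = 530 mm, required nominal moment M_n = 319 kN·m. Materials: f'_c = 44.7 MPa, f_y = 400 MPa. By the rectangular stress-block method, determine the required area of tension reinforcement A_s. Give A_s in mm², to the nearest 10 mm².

A_s ≈ 1560 mm²

With M_n = 0.85 f'_c a b (d − a/2), solve the quadratic for a:
a = d − √(d² − 2M_n/(0.85 f'_c b)) = 530 − √(530² − 2 × 319×10⁶/(0.85 × 44.7 × 455)) = 36.04 mm.
A_s = 0.85 f'_c a b / f_y = 0.85 × 44.7 × 36.04 × 455 / 400 = 1557.6 mm².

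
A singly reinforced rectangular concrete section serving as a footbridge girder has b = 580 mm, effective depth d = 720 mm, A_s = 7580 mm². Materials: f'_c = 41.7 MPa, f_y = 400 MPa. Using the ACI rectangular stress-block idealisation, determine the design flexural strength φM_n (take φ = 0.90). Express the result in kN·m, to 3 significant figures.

φM_n ≈ 1760 kN·m

T = A_s f_y = 7580 × 400 = 3032000 N = 3032 kN.
From C = T: a = T/(0.85 f'_c b) = 3032000/(0.85 × 41.7 × 580) = 147.48 mm.
M_n = T(d − a/2) = 3032 kN × (720 − 73.74) mm = 1959.46 kN·m.
φM_n = 0.90 × 1959.46 = 1763.51 kN·m.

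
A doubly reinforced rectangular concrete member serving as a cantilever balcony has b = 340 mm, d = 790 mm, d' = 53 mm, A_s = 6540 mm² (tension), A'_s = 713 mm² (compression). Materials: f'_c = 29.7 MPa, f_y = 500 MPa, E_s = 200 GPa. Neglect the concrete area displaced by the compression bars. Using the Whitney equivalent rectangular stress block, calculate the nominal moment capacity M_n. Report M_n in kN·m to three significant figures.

M_n ≈ 2070 kN·m

Assume both tension and compression steel yield.
Net tension couple steel: A_s − A'_s = 5827 mm².
a = (A_s − A'_s) f_y / (0.85 f'_c b) = 2913500/(0.85 × 29.7 × 340) = 339.44 mm.
c = a/β₁ = 339.44/0.838 = 405.06 mm; ε'_s = 0.003(c − d')/c = 0.0026 ≥ f_y/E_s = 0.0025, so compression steel does yield.
M_n = (A_s − A'_s) f_y (d − a/2) + A'_s f_y (d − d') = [2913500 × (790 − 169.72) + 356500 × (790 − 53)] × 10⁻⁶ = 1807.19 + 262.74 = 2069.93 kN·m.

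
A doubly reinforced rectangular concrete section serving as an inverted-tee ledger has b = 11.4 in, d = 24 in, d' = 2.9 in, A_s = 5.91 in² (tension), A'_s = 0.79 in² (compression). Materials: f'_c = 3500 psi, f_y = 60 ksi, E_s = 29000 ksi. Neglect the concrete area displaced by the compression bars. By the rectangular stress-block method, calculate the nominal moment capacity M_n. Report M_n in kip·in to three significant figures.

M_n ≈ 6980 kip·in

Assume both steels yield.
a = (A_s − A'_s) f_y/(0.85 f'_c b) = (5.91 − 0.79) × 60/(0.85 × 3.5 × 11.4) = 9.058 in.
c = a/β₁ = 9.058/0.85 = 10.656 in; ε'_s = 0.003(c − d')/c = 0.0022 ≥ ε_y = 0.0021, so the compression steel yields.
M_n = (A_s − A'_s) f_y (d − a/2) + A'_s f_y (d − d') = 307.2 × (24 − 4.529) + 47.4 × (24 − 2.9) = 5981.5 + 1000.1 = 6981.6 kip·in.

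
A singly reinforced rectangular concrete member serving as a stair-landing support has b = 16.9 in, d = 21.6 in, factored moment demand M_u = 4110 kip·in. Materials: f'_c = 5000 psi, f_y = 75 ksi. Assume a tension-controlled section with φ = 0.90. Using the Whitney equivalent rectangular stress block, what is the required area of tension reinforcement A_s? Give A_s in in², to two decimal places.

M_n = M_u/φ = 4110/0.90 = 4566.67 kip·in.
From M_n = 0.85 f'_c a b (d − a/2):
a = d − √(d² − 2M_n/(0.85 f'_c b)) = 21.6 − √(21.6² − 2 × 4566.67/(0.85 × 5 × 16.9)) = 3.177 in.
A_s = 0.85 f'_c a b / f_y = 0.85 × 5 × 3.177 × 16.9 / 75 = 3.043 in².

A_s ≈ 3.04 in²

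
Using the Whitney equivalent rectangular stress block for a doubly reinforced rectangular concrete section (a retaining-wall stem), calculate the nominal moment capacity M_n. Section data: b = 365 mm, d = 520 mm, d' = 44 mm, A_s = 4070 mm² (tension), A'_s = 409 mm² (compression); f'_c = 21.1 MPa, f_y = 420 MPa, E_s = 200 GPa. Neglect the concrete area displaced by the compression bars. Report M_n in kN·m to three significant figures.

M_n ≈ 701 kN·m

Assume both tension and compression steel yield.
Net tension couple steel: A_s − A'_s = 3661 mm².
a = (A_s − A'_s) f_y / (0.85 f'_c b) = 1537620/(0.85 × 21.1 × 365) = 234.88 mm.
c = a/β₁ = 234.88/0.85 = 276.33 mm; ε'_s = 0.003(c − d')/c = 0.0025 ≥ f_y/E_s = 0.0021, so compression steel does yield.
M_n = (A_s − A'_s) f_y (d − a/2) + A'_s f_y (d − d') = [1537620 × (520 − 117.44) + 171780 × (520 − 44)] × 10⁻⁶ = 618.98 + 81.77 = 700.75 kN·m.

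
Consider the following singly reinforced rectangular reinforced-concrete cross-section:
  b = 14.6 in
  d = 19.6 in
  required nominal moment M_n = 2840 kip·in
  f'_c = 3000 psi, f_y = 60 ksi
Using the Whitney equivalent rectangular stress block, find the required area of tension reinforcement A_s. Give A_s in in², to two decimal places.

A_s ≈ 2.72 in²

From M_n = 0.85 f'_c a b (d − a/2):
a = d − √(d² − 2M_n/(0.85 f'_c b)) = 19.6 − √(19.6² − 2 × 2840/(0.85 × 3 × 14.6)) = 4.382 in.
A_s = 0.85 f'_c a b / f_y = 0.85 × 3 × 4.382 × 14.6 / 60 = 2.719 in².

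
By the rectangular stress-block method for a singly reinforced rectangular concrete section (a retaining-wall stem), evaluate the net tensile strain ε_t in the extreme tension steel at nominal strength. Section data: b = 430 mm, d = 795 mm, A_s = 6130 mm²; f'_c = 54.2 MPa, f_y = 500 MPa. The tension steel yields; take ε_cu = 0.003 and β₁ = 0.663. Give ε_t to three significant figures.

ε_t ≈ 0.00722

a = A_s f_y/(0.85 f'_c b) = 154.72 mm.
β₁ = 0.663, so c = a/β₁ = 154.72/0.663 = 233.36 mm.
From the linear strain diagram with ε_cu = 0.003: ε_t = 0.003 (d − c)/c = 0.003 × (795 − 233.36)/233.36 = 0.00722.
Since ε_t ≥ 0.005, the section is tension-controlled.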